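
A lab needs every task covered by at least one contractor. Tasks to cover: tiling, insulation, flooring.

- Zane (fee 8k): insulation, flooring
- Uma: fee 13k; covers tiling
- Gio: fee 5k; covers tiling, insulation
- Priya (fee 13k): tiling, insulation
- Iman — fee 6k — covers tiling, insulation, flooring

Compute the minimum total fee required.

6

Iman alone covers tiling, insulation, flooring — every task.
Total fee: 6.
No cover costs less than 6.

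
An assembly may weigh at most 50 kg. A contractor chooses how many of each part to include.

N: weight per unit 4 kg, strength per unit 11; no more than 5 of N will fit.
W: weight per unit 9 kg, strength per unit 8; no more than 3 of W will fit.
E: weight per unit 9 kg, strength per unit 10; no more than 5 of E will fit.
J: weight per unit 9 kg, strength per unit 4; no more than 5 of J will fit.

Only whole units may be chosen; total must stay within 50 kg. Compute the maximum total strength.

85

This is a bounded integer knapsack.
N has the best ratio (11/4); taking only N gives at most 5×11 = 55 (stopped by the supply cap of 5).
Mixing does better — 5×N and 3×E: weight 47 ≤ 50, strength 5·11 + 3·10 = 85.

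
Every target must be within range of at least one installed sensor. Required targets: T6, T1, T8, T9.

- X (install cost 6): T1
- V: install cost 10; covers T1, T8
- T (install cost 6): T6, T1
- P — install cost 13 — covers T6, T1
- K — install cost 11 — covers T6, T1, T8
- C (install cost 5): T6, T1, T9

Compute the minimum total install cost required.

15

Choose V and C: together they cover T6, T1, T8, T9 — every target.
Total install cost: 10 + 5 = 15.
No cover costs less than 15.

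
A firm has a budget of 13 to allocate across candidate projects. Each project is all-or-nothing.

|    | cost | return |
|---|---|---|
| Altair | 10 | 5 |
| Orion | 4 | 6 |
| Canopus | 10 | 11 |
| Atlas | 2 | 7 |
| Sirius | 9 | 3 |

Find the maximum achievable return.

This is an integer program with binary decision variables.
Allowing fractional choices, the relaxed optimum would be about 20.7, but projects are indivisible.
Canopus + Atlas: cost 10 + 2 = 12 ≤ 13, return 11 + 7 = 18.
Orion + Atlas: cost 4 + 2 = 6 ≤ 13, return 6 + 7 = 13.
Best is Canopus and Atlas with total return 18.

18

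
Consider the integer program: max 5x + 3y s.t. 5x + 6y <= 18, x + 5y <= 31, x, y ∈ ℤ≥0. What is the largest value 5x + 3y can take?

15

(x,y)=(3,0): 5·3+6·0=15≤18, 1·3+5·0=3≤31, objective 15.
(x,y)=(2,1): 5·2+6·1=16≤18, 1·2+5·1=7≤31, objective 13.
(x,y)=(2,0): 5·2+6·0=10≤18, 1·2+5·0=2≤31, objective 10.
Maximum is 15 at (x,y)=(3,0).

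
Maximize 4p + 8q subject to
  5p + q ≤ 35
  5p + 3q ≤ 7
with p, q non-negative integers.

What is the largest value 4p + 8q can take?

16

The continuous relaxation peaks at (0, 2.33) with value 18.67; rounding to a feasible lattice point costs some objective.
(p,q)=(0,2): 5·0+1·2=2≤35, 5·0+3·2=6≤7, objective 16.
(p,q)=(0,1): 5·0+1·1=1≤35, 5·0+3·1=3≤7, objective 8.
No feasible integer point exceeds 16.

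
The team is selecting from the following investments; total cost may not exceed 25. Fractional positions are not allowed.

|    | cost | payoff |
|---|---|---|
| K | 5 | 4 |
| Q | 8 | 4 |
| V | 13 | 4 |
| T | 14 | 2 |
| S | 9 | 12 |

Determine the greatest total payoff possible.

This is a 0-1 knapsack instance.
Allowing fractional choices, the relaxed optimum would be about 20.9, but investments are indivisible.
Q + S: cost 8 + 9 = 17 ≤ 25, payoff 4 + 12 = 16.
K + Q + S: cost 5 + 8 + 9 = 22 ≤ 25, payoff 4 + 4 + 12 = 20.
K + S: cost 5 + 9 = 14 ≤ 25, payoff 4 + 12 = 16.
Best is K, Q, and S with total payoff 20.

20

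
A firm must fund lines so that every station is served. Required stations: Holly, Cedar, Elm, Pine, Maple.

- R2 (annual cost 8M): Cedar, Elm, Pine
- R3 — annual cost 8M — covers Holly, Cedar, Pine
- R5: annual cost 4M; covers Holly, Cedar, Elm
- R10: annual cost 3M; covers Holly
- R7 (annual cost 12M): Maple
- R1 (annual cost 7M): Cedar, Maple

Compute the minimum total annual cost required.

18

The greedy cost-per-new-station heuristic would pick R5, R1, and R2 for 19, but a cheaper cover exists.
Choose R2, R10, and R1: together they cover Holly, Cedar, Elm, Pine, Maple — every station.
Total annual cost: 8 + 3 + 7 = 18.
No cover costs less than 18.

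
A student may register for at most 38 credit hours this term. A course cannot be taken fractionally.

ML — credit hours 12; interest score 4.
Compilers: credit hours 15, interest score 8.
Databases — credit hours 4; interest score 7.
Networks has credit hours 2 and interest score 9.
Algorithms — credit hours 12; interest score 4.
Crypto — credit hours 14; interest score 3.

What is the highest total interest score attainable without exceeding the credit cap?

Allowing fractional choices, the relaxed optimum would be about 29.7, but courses are indivisible.
Compilers + Databases + Networks + Crypto: credit hours 15 + 4 + 2 + 14 = 35 ≤ 38, interest score 8 + 7 + 9 + 3 = 27.
Compilers + Databases + Networks + Algorithms: credit hours 15 + 4 + 2 + 12 = 33 ≤ 38, interest score 8 + 7 + 9 + 4 = 28.
ML + Compilers + Databases + Networks: credit hours 12 + 15 + 4 + 2 = 33 ≤ 38, interest score 4 + 8 + 7 + 9 = 28.
The maximum interest score is 28; one optimal choice is ML, Compilers, Databases, and Networks.

28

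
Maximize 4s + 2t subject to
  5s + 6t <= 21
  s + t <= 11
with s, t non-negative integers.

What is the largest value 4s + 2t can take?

(s,t)=(4,0): 5·4+6·0=20≤21, 1·4+1·0=4≤11, objective 16.
(s,t)=(3,1): 5·3+6·1=21≤21, 1·3+1·1=4≤11, objective 14.
(s,t)=(3,0): 5·3+6·0=15≤21, 1·3+1·0=3≤11, objective 12.
The best lattice point is (4,0), giving 16.

16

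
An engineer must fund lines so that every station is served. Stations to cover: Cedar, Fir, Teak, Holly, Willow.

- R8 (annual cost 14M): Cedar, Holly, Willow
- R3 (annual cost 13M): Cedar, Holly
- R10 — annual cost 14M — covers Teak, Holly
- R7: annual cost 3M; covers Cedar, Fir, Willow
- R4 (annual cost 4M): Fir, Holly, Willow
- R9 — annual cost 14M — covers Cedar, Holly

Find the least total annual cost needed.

The greedy cost-per-new-station heuristic would pick R7, R4, and R10 for 21, but a cheaper cover exists.
Choose R10 and R7: together they cover Cedar, Fir, Teak, Holly, Willow — every station.
Total annual cost: 14 + 3 = 17.
No cover costs less than 17.

17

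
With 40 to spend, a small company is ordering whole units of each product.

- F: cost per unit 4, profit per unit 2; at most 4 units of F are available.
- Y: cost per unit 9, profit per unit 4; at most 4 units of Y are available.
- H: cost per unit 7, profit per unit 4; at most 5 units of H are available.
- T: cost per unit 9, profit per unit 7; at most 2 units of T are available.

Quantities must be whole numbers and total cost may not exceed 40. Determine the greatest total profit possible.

This is a bounded integer knapsack.
T has the best ratio (7/9); taking only T gives at most 2×7 = 14 (stopped by the supply cap of 2).
Mixing does better — 3×H and 2×T: cost 39 ≤ 40, profit 3·4 + 2·7 = 26.

26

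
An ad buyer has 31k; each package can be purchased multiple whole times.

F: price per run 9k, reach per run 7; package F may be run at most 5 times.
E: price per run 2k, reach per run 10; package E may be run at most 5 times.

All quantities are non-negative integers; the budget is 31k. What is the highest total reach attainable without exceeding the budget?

Take 2×F and 5×E: price 28 ≤ 31, reach 2·7 + 5·10 = 64.
E has the best ratio (10/2) and is taken to its limit of 5; remaining capacity is filled optimally with the others.

64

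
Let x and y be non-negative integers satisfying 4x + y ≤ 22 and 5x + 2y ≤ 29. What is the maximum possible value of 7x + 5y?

(x,y)=(0,14) is feasible, giving 70.
(x,y)=(0,13) is feasible, giving 65.
The best lattice point is (0,14), giving 70.

70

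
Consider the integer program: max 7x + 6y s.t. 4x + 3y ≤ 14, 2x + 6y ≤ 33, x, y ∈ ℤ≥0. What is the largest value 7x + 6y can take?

Relaxing integrality, the LP optimum is 28.00 at (x,y) = (0, 4.67), which is not an integer point.
(x,y)=(2,2): 4·2+3·2=14≤14, 2·2+6·2=16≤33, objective 26.
(x,y)=(1,3): 4·1+3·3=13≤14, 2·1+6·3=20≤33, objective 25.
The best lattice point is (2,2), giving 26.

26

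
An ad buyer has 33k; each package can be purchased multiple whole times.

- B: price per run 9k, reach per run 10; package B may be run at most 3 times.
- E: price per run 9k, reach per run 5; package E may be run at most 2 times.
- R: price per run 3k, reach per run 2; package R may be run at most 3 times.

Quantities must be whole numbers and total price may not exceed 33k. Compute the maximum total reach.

34

Take 3×B and 2×R: price 33 ≤ 33, reach 3·10 + 2·2 = 34.
B has the best ratio (10/9) and is taken to its limit of 3; remaining capacity is filled optimally with the others.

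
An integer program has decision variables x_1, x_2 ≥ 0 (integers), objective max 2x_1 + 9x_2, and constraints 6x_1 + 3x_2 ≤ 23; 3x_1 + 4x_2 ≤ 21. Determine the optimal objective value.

The continuous relaxation peaks at (0, 5.25) with value 47.25; rounding to a feasible lattice point costs some objective.
(x_1,x_2)=(0,5): 6·0+3·5=15≤23, 3·0+4·5=20≤21, objective 45.
(x_1,x_2)=(1,4): 6·1+3·4=18≤23, 3·1+4·4=19≤21, objective 38.
(x_1,x_2)=(0,4): 6·0+3·4=12≤23, 3·0+4·4=16≤21, objective 36.
No feasible integer point exceeds 45.

45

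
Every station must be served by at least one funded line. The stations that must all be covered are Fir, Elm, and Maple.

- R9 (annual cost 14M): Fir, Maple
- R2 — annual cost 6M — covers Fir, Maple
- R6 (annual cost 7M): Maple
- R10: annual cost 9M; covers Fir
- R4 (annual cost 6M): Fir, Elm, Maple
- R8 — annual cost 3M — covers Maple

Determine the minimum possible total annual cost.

This is an integer covering problem.
R4 alone covers Fir, Elm, Maple — every station.
Total annual cost: 6.

6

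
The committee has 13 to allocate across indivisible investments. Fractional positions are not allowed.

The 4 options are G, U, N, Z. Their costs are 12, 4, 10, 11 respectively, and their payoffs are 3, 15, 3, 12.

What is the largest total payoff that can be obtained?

15

Allowing fractional choices, the relaxed optimum would be about 24.8, but investments are indivisible.
U: cost 4 ≤ 13, payoff 15.
Z: cost 11 ≤ 13, payoff 12.
Best is U with total payoff 15.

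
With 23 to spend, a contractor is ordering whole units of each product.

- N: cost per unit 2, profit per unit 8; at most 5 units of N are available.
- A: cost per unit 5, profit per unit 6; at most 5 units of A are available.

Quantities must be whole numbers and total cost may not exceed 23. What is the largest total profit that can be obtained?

N has the best ratio (8/2); taking only N gives at most 5×8 = 40 (stopped by the supply cap of 5).
Mixing does better — 5×N and 2×A: cost 20 ≤ 23, profit 5·8 + 2·6 = 52.

52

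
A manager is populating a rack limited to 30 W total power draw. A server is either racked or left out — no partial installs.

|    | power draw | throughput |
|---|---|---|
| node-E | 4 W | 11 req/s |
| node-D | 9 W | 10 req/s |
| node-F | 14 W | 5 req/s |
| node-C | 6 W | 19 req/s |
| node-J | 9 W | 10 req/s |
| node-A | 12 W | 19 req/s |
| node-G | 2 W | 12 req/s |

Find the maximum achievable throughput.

This is an integer program with binary decision variables.
Allowing fractional choices, the relaxed optimum would be about 67.7, but servers are indivisible.
node-E + node-D + node-C + node-J + node-G: power draw 4 + 9 + 6 + 9 + 2 = 30 ≤ 30, throughput 11 + 10 + 19 + 10 + 12 = 62.
node-E + node-C + node-A + node-G: power draw 4 + 6 + 12 + 2 = 24 ≤ 30, throughput 11 + 19 + 19 + 12 = 61.
node-D + node-C + node-A + node-G: power draw 9 + 6 + 12 + 2 = 29 ≤ 30, throughput 10 + 19 + 19 + 12 = 60.
Best is node-E, node-D, node-C, node-J, and node-G with total throughput 62.

62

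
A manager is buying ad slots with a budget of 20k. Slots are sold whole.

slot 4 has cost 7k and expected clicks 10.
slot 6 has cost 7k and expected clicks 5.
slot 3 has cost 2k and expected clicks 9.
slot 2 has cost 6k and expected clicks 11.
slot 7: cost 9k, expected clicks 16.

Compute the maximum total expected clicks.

Allowing fractional choices, the relaxed optimum would be about 40.3, but ad slots are indivisible.
slot 4 + slot 3 + slot 7: cost 7 + 2 + 9 = 18 ≤ 20, expected clicks 10 + 9 + 16 = 35.
slot 3 + slot 2 + slot 7: cost 2 + 6 + 9 = 17 ≤ 20, expected clicks 9 + 11 + 16 = 36.
Best is slot 3, slot 2, and slot 7 with total expected clicks 36.

36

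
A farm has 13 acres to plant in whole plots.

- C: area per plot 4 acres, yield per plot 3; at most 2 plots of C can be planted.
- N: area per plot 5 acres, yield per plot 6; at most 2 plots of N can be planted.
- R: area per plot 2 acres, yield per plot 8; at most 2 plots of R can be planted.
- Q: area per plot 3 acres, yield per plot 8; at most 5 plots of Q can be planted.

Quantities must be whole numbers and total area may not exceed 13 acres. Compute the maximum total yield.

Take 2×R and 3×Q: area 13 ≤ 13, yield 2·8 + 3·8 = 40.
R has the best ratio (8/2) and is taken to its limit of 2; remaining capacity is filled optimally with the others.

40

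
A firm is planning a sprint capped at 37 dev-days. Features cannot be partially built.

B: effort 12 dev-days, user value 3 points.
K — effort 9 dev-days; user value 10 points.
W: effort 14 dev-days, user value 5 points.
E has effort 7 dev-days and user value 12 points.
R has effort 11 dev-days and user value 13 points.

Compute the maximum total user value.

35

W + E + R: effort 14 + 7 + 11 = 32 ≤ 37, user value 5 + 12 + 13 = 30.
K + E + R: effort 9 + 7 + 11 = 27 ≤ 37, user value 10 + 12 + 13 = 35.
Best is K, E, and R with total user value 35.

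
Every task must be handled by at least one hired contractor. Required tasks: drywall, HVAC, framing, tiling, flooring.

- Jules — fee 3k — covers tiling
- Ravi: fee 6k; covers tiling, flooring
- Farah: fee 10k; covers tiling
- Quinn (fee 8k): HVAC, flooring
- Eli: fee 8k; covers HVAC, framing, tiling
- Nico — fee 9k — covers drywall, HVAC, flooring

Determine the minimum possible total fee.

17

Choose Eli and Nico: together they cover drywall, HVAC, framing, tiling, flooring — every task.
Total fee: 8 + 9 = 17.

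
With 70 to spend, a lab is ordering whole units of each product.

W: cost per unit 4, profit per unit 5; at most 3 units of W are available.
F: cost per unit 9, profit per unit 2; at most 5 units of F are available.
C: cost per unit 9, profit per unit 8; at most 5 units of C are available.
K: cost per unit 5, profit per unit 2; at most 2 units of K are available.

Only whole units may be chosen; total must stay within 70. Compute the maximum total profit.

Take 3×W, 5×C, and 2×K: cost 67 ≤ 70, profit 3·5 + 5·8 + 2·2 = 59.
W has the best ratio (5/4) and is taken to its limit of 3; remaining capacity is filled optimally with the others.

59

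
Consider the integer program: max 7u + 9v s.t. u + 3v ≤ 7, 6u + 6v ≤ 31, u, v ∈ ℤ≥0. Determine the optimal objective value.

37

(u,v)=(4,1): 1·4+3·1=7≤7, 6·4+6·1=30≤31, objective 37.
(u,v)=(5,0): 1·5+3·0=5≤7, 6·5+6·0=30≤31, objective 35.
(u,v)=(3,1): 1·3+3·1=6≤7, 6·3+6·1=24≤31, objective 30.
No feasible integer point exceeds 37.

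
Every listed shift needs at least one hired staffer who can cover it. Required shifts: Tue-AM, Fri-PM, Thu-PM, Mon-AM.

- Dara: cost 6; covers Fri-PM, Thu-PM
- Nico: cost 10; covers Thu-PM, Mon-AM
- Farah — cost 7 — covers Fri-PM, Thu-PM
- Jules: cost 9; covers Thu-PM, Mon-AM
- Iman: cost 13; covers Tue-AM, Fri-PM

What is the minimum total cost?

Choose Jules and Iman: together they cover Tue-AM, Fri-PM, Thu-PM, Mon-AM — every shift.
Total cost: 9 + 13 = 22.

22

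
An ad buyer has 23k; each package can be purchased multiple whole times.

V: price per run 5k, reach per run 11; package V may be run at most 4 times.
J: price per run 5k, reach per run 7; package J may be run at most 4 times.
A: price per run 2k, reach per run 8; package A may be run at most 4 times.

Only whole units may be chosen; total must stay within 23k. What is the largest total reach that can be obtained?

A has the best ratio (8/2); taking only A gives at most 4×8 = 32 (stopped by the supply cap of 4).
Mixing does better — 3×V and 4×A: price 23 ≤ 23, reach 3·11 + 4·8 = 65.

65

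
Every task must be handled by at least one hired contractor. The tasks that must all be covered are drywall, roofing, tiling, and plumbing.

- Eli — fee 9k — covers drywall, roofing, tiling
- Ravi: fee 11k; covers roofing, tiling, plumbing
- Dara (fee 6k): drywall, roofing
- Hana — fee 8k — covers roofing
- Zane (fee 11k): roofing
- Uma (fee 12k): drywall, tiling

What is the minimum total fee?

This is an integer covering problem.
Choose Ravi and Dara: together they cover drywall, roofing, tiling, plumbing — every task.
Total fee: 11 + 6 = 17.

17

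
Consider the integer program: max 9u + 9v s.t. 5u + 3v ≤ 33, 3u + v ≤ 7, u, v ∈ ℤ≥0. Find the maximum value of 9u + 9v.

63

(u,v)=(0,7): 5·0+3·7=21≤33, 3·0+1·7=7≤7, objective 63.
(u,v)=(0,6): 5·0+3·6=18≤33, 3·0+1·6=6≤7, objective 54.
No feasible integer point exceeds 63.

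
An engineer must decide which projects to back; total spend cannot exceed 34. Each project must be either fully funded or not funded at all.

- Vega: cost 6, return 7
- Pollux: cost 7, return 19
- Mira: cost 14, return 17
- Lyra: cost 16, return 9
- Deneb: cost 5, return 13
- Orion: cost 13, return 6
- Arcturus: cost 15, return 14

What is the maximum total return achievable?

Treat it as a binary knapsack problem.
Vega + Pollux + Deneb + Arcturus: cost 6 + 7 + 5 + 15 = 33 ≤ 34, return 7 + 19 + 13 + 14 = 53.
Vega + Pollux + Mira + Deneb: cost 6 + 7 + 14 + 5 = 32 ≤ 34, return 7 + 19 + 17 + 13 = 56.
Pollux + Mira + Deneb: cost 7 + 14 + 5 = 26 ≤ 34, return 19 + 17 + 13 = 49.
Best is Vega, Pollux, Mira, and Deneb with total return 56.

56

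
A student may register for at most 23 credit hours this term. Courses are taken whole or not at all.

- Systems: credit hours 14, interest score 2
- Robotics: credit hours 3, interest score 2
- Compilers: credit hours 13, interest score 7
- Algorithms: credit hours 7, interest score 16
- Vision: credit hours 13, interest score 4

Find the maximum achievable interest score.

25

Robotics + Compilers + Algorithms: credit hours 3 + 13 + 7 = 23 ≤ 23, interest score 2 + 7 + 16 = 25.
Robotics + Algorithms + Vision: credit hours 3 + 7 + 13 = 23 ≤ 23, interest score 2 + 16 + 4 = 22.
Compilers + Algorithms: credit hours 13 + 7 = 20 ≤ 23, interest score 7 + 16 = 23.
Best is Robotics, Compilers, and Algorithms with total interest score 25.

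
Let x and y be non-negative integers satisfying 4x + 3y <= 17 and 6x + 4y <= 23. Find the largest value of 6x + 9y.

45

The continuous relaxation peaks at (0, 5.67) with value 51.00; rounding to a feasible lattice point costs some objective.
(x,y)=(0,5) is feasible, giving 45.
(x,y)=(1,4) is feasible, giving 42.
(x,y)=(0,4) is feasible, giving 36.
No feasible integer point exceeds 45.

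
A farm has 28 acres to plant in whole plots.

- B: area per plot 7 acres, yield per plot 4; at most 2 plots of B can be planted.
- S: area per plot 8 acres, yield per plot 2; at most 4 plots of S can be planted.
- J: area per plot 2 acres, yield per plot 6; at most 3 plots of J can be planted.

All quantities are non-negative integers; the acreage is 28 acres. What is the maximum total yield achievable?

Take 2×B, 1×S, and 3×J: area 28 ≤ 28, yield 2·4 + 1·2 + 3·6 = 28.
J has the best ratio (6/2) and is taken to its limit of 3; remaining capacity is filled optimally with the others.

28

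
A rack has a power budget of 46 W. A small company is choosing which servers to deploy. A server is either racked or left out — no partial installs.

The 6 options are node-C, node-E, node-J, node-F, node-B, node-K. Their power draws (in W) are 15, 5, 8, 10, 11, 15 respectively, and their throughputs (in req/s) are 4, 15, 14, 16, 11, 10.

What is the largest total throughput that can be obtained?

56

Allowing fractional choices, the relaxed optimum would be about 64.0, but servers are indivisible.
node-E + node-J + node-F + node-K: power draw 5 + 8 + 10 + 15 = 38 ≤ 46, throughput 15 + 14 + 16 + 10 = 55.
node-E + node-J + node-F + node-B: power draw 5 + 8 + 10 + 11 = 34 ≤ 46, throughput 15 + 14 + 16 + 11 = 56.
node-E + node-F + node-B + node-K: power draw 5 + 10 + 11 + 15 = 41 ≤ 46, throughput 15 + 16 + 11 + 10 = 52.
Best is node-E, node-J, node-F, and node-B with total throughput 56.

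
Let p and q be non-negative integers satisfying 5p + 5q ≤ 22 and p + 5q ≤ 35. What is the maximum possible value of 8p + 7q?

(p,q)=(4,0): 5·4+5·0=20≤22, 1·4+5·0=4≤35, objective 32.
(p,q)=(3,1): 5·3+5·1=20≤22, 1·3+5·1=8≤35, objective 31.
(p,q)=(3,0): 5·3+5·0=15≤22, 1·3+5·0=3≤35, objective 24.
The best lattice point is (4,0), giving 32.

32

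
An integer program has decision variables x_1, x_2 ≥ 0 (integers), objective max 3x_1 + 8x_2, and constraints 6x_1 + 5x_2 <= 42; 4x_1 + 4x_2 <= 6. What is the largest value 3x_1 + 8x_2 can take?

8

The continuous relaxation peaks at (0, 1.5) with value 12.00; rounding to a feasible lattice point costs some objective.
(x_1,x_2)=(0,1) is feasible, giving 8.
(x_1,x_2)=(1,0) is feasible, giving 3.
(x_1,x_2)=(0,0) is feasible, giving 0.
No feasible integer point exceeds 8.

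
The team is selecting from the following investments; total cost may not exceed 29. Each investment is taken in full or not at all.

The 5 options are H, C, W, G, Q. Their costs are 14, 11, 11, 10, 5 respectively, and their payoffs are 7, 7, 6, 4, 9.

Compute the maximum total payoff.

22

Take C, W, and Q: cost 11 + 11 + 5 = 27 ≤ 29, payoff 7 + 6 + 9 = 22.
No other feasible combination does better.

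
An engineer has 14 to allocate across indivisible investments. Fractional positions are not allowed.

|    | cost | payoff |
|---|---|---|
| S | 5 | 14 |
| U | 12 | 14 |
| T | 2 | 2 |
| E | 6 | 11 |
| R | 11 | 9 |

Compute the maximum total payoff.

Allowing fractional choices, the relaxed optimum would be about 28.5, but investments are indivisible.
S + E: cost 5 + 6 = 11 ≤ 14, payoff 14 + 11 = 25.
S + T + E: cost 5 + 2 + 6 = 13 ≤ 14, payoff 14 + 2 + 11 = 27.
Best is S, T, and E with total payoff 27.

27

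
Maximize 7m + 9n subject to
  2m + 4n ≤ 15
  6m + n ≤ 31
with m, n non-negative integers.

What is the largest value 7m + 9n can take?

Relaxing integrality, the LP optimum is 46.14 at (m,n) = (4.95, 1.27), which is not an integer point.
(m,n)=(5,1): 2·5+4·1=14≤15, 6·5+1·1=31≤31, objective 44.
(m,n)=(3,2): 2·3+4·2=14≤15, 6·3+1·2=20≤31, objective 39.
(m,n)=(4,1): 2·4+4·1=12≤15, 6·4+1·1=25≤31, objective 37.
The best lattice point is (5,1), giving 44.

44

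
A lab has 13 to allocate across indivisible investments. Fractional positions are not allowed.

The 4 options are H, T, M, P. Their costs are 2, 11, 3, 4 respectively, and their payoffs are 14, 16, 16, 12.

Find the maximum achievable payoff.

42

This is a 0-1 knapsack instance.
H + M + P: cost 2 + 3 + 4 = 9 ≤ 13, payoff 14 + 16 + 12 = 42.
H + M: cost 2 + 3 = 5 ≤ 13, payoff 14 + 16 = 30.
Best is H, M, and P with total payoff 42.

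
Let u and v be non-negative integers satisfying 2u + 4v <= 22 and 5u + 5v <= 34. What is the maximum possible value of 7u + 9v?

52

Relaxing integrality, the LP optimum is 56.00 at (u,v) = (2.6, 4.2), which is not an integer point.
(u,v)=(1,5): 2·1+4·5=22≤22, 5·1+5·5=30≤34, objective 52.
(u,v)=(2,4): 2·2+4·4=20≤22, 5·2+5·4=30≤34, objective 50.
No feasible integer point exceeds 52.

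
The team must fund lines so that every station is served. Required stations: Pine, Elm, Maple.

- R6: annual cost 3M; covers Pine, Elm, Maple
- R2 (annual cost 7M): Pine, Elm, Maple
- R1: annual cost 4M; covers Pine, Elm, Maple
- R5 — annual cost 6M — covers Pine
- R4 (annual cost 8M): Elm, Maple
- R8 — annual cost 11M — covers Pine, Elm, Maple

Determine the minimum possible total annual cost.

R6 alone covers Pine, Elm, Maple — every station.
Total annual cost: 3.
No cover costs less than 3.

3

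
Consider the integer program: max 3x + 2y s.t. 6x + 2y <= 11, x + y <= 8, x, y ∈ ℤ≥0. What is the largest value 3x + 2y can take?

10

(x,y)=(0,5) is feasible, giving 10.
(x,y)=(0,4) is feasible, giving 8.
Maximum is 10 at (x,y)=(0,5).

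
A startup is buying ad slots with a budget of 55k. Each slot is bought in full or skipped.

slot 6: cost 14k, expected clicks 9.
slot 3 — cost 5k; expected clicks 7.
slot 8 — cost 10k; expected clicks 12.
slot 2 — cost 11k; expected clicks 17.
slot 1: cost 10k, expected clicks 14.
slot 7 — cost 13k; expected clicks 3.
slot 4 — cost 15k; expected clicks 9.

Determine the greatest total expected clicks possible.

59

Take slot 6, slot 3, slot 8, slot 2, and slot 1: cost 14 + 5 + 10 + 11 + 10 = 50 ≤ 55, expected clicks 9 + 7 + 12 + 17 + 14 = 59.
No feasible combination exceeds this.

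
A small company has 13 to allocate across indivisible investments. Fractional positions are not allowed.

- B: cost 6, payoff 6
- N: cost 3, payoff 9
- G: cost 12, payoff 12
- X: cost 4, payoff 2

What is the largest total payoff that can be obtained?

B + N: cost 6 + 3 = 9 ≤ 13, payoff 6 + 9 = 15.
G: cost 12 ≤ 13, payoff 12.
B + N + X: cost 6 + 3 + 4 = 13 ≤ 13, payoff 6 + 9 + 2 = 17.
Best is B, N, and X with total payoff 17.

17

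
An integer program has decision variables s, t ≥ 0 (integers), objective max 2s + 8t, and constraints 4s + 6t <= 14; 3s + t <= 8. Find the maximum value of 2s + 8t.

16

(s,t)=(0,2): 4·0+6·2=12≤14, 3·0+1·2=2≤8, objective 16.
(s,t)=(1,1): 4·1+6·1=10≤14, 3·1+1·1=4≤8, objective 10.
(s,t)=(0,1): 4·0+6·1=6≤14, 3·0+1·1=1≤8, objective 8.
The best lattice point is (0,2), giving 16.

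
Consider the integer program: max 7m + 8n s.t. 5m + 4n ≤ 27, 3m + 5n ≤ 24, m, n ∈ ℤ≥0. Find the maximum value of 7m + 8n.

(m,n)=(3,3) is feasible, giving 45.
(m,n)=(2,3) is feasible, giving 38.
Maximum is 45 at (m,n)=(3,3).

45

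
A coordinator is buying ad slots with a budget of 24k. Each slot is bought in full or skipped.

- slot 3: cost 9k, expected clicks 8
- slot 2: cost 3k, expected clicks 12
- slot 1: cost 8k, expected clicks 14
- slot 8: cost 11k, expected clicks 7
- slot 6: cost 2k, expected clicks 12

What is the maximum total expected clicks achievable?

46

slot 3 + slot 2 + slot 1 + slot 6: cost 9 + 3 + 8 + 2 = 22 ≤ 24, expected clicks 8 + 12 + 14 + 12 = 46.
slot 2 + slot 1 + slot 8 + slot 6: cost 3 + 8 + 11 + 2 = 24 ≤ 24, expected clicks 12 + 14 + 7 + 12 = 45.
Best is slot 3, slot 2, slot 1, and slot 6 with total expected clicks 46.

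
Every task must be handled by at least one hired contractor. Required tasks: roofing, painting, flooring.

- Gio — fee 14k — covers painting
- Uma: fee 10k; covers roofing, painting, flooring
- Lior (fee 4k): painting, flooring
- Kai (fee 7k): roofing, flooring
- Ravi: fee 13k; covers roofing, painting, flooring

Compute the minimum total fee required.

10

This is a weighted set-cover instance.
Uma alone covers roofing, painting, flooring — every task.
Total fee: 10.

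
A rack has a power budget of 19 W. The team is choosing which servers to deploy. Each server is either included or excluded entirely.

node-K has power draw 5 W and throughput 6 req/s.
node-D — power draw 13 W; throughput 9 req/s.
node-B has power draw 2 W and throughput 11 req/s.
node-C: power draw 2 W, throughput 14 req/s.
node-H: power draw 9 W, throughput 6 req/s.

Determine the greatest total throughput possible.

37

This is a 0-1 knapsack instance.
Take node-K, node-B, node-C, and node-H: power draw 5 + 2 + 2 + 9 = 18 ≤ 19, throughput 6 + 11 + 14 + 6 = 37.
No other feasible combination does better.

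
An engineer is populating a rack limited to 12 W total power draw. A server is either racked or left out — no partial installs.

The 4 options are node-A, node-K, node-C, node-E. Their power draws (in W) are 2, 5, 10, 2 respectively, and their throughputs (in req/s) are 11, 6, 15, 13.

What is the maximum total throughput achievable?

30

Take node-A, node-K, and node-E: power draw 2 + 5 + 2 = 9 ≤ 12, throughput 11 + 6 + 13 = 30.
No other feasible combination does better.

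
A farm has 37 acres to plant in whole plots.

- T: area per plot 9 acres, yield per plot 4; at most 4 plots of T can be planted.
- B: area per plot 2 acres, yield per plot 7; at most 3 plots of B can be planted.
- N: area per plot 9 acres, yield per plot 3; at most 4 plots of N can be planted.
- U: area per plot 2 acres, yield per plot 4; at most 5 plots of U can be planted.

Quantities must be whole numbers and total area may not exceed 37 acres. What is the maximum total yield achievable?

1×T, 3×B, 1×N, and 5×U: area 34 ≤ 37, yield 1·4 + 3·7 + 1·3 + 5·4 = 48.
2×T, 3×B, and 5×U: area 34 ≤ 37, yield 2·4 + 3·7 + 5·4 = 49.
Best is 49.

49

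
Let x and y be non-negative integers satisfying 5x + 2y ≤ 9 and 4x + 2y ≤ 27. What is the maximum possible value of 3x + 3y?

12

Relaxing integrality, the LP optimum is 13.50 at (x,y) = (0, 4.5), which is not an integer point.
(x,y)=(0,4): 5·0+2·4=8≤9, 4·0+2·4=8≤27, objective 12.
(x,y)=(0,3): 5·0+2·3=6≤9, 4·0+2·3=6≤27, objective 9.
Maximum is 12 at (x,y)=(0,4).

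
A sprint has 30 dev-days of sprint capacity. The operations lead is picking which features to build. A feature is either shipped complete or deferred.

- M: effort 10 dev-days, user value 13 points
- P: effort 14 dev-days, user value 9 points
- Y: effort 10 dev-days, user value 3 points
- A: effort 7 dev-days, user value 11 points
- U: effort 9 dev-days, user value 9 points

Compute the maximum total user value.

33

Allowing fractional choices, the relaxed optimum would be about 35.6, but features are indivisible.
M + Y + A: effort 10 + 10 + 7 = 27 ≤ 30, user value 13 + 3 + 11 = 27.
P + A + U: effort 14 + 7 + 9 = 30 ≤ 30, user value 9 + 11 + 9 = 29.
M + A + U: effort 10 + 7 + 9 = 26 ≤ 30, user value 13 + 11 + 9 = 33.
Best is M, A, and U with total user value 33.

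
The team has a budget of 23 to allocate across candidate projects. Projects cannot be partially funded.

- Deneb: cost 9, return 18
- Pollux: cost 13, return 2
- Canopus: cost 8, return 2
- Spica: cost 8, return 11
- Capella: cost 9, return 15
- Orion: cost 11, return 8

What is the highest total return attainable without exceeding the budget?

33

Take Deneb and Capella: cost 9 + 9 = 18 ≤ 23, return 18 + 15 = 33.
No other feasible combination does better.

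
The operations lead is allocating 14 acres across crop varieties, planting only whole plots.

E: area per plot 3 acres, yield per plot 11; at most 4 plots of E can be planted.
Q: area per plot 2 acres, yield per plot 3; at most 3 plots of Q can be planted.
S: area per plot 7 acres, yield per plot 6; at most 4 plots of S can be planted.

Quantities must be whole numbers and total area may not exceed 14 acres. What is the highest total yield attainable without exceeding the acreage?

4×E: area 12 ≤ 14, yield 4·11 = 44.
4×E and 1×Q: area 14 ≤ 14, yield 4·11 + 1·3 = 47.
Best is 47.

47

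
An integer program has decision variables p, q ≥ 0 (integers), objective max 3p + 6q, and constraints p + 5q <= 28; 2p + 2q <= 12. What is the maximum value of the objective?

33

(p,q)=(1,5): 1·1+5·5=26≤28, 2·1+2·5=12≤12, objective 33.
(p,q)=(2,4): 1·2+5·4=22≤28, 2·2+2·4=12≤12, objective 30.
(p,q)=(0,5): 1·0+5·5=25≤28, 2·0+2·5=10≤12, objective 30.
The best lattice point is (1,5), giving 33.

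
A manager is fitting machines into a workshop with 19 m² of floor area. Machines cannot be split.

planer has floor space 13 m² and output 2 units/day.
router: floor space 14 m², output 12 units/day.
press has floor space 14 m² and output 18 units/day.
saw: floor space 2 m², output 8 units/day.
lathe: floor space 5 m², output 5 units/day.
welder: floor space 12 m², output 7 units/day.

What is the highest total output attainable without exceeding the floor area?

26

Take press and saw: floor space 14 + 2 = 16 ≤ 19, output 18 + 8 = 26.
No other feasible combination does better.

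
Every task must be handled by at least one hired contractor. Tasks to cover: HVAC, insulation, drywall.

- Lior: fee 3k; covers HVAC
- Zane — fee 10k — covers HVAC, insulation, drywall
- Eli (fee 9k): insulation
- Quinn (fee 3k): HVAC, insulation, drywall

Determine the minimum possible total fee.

Quinn alone covers HVAC, insulation, drywall — every task.
Total fee: 3.
No cover costs less than 3.

3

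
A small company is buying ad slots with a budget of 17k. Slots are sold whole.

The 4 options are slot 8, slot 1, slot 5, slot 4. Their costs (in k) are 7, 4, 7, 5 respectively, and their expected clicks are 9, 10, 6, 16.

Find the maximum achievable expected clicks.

Take slot 8, slot 1, and slot 4: cost 7 + 4 + 5 = 16 ≤ 17, expected clicks 9 + 10 + 16 = 35.
No other feasible combination does better.

35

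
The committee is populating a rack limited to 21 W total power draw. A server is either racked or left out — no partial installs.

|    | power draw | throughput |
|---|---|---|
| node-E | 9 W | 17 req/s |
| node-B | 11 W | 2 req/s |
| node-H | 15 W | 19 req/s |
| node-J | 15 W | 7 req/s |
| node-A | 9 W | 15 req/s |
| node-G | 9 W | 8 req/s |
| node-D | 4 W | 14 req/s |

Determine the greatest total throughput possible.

33

node-E + node-A: power draw 9 + 9 = 18 ≤ 21, throughput 17 + 15 = 32.
node-E + node-D: power draw 9 + 4 = 13 ≤ 21, throughput 17 + 14 = 31.
node-H + node-D: power draw 15 + 4 = 19 ≤ 21, throughput 19 + 14 = 33.
Best is node-H and node-D with total throughput 33.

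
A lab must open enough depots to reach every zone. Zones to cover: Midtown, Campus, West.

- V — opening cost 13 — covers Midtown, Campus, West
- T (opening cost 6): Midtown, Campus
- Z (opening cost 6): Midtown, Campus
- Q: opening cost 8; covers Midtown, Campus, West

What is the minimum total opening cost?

Q alone covers Midtown, Campus, West — every zone.
Total opening cost: 8.
No cover costs less than 8.

8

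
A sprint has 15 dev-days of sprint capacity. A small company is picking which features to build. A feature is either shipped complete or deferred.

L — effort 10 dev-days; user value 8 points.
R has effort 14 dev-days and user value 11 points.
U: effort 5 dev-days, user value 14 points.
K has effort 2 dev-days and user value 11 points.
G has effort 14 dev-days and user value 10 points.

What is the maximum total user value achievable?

Allowing fractional choices, the relaxed optimum would be about 31.4, but features are indivisible.
L + K: effort 10 + 2 = 12 ≤ 15, user value 8 + 11 = 19.
U + K: effort 5 + 2 = 7 ≤ 15, user value 14 + 11 = 25.
L + U: effort 10 + 5 = 15 ≤ 15, user value 8 + 14 = 22.
Best is U and K with total user value 25.

25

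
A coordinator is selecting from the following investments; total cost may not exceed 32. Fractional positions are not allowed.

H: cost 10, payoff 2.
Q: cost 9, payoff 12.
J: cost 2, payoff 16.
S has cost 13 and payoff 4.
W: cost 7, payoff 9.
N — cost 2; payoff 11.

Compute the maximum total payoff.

Allowing fractional choices, the relaxed optimum would be about 51.7, but investments are indivisible.
H + Q + J + W + N: cost 10 + 9 + 2 + 7 + 2 = 30 ≤ 32, payoff 2 + 12 + 16 + 9 + 11 = 50.
Q + J + S + N: cost 9 + 2 + 13 + 2 = 26 ≤ 32, payoff 12 + 16 + 4 + 11 = 43.
Q + J + W + N: cost 9 + 2 + 7 + 2 = 20 ≤ 32, payoff 12 + 16 + 9 + 11 = 48.
Best is H, Q, J, W, and N with total payoff 50.

50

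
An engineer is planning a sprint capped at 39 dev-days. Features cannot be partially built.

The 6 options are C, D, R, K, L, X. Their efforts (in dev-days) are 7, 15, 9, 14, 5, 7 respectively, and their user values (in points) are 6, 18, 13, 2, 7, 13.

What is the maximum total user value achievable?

51

D + R + L + X: effort 15 + 9 + 5 + 7 = 36 ≤ 39, user value 18 + 13 + 7 + 13 = 51.
C + D + R + X: effort 7 + 15 + 9 + 7 = 38 ≤ 39, user value 6 + 18 + 13 + 13 = 50.
D + R + X: effort 15 + 9 + 7 = 31 ≤ 39, user value 18 + 13 + 13 = 44.
Best is D, R, L, and X with total user value 51.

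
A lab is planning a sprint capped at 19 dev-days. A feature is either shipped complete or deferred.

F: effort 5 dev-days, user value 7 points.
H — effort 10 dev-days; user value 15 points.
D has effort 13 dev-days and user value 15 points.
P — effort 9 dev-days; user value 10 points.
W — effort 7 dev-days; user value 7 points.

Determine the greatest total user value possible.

Treat it as a binary knapsack problem.
Take H and P: effort 10 + 9 = 19 ≤ 19, user value 15 + 10 = 25.
No other feasible combination does better.

25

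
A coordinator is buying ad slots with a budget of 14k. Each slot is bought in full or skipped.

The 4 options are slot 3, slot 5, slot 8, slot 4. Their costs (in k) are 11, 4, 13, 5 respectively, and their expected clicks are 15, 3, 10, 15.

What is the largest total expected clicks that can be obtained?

18

Allowing fractional choices, the relaxed optimum would be about 27.3, but ad slots are indivisible.
slot 4: cost 5 ≤ 14, expected clicks 15.
slot 5 + slot 4: cost 4 + 5 = 9 ≤ 14, expected clicks 3 + 15 = 18.
Best is slot 5 and slot 4 with total expected clicks 18.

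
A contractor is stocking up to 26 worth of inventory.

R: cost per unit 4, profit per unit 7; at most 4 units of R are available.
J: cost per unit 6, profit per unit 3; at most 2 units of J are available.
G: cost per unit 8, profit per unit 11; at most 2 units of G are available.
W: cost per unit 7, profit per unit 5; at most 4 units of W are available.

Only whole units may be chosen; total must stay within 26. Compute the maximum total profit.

2×R and 2×G: cost 24 ≤ 26, profit 2·7 + 2·11 = 36.
4×R and 1×G: cost 24 ≤ 26, profit 4·7 + 1·11 = 39.
Best is 39.

39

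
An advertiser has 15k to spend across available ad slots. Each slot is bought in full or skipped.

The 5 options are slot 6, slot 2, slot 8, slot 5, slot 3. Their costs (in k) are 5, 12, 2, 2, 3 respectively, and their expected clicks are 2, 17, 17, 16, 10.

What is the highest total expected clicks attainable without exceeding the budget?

45

Treat it as a binary knapsack problem.
Take slot 6, slot 8, slot 5, and slot 3: cost 5 + 2 + 2 + 3 = 12 ≤ 15, expected clicks 2 + 17 + 16 + 10 = 45.
No other feasible combination does better.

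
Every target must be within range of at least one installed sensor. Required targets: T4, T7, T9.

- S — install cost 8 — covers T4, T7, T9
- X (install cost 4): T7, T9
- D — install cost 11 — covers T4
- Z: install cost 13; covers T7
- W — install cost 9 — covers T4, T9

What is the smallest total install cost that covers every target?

8

The greedy cost-per-new-target heuristic would pick X and S for 12, but a cheaper cover exists.
S alone covers T4, T7, T9 — every target.
Total install cost: 8.
No cover costs less than 8.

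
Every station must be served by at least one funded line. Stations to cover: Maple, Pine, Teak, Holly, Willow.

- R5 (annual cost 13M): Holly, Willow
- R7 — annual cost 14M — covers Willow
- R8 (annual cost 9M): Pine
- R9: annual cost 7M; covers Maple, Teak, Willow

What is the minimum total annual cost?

29

Choose R5, R8, and R9: together they cover Maple, Pine, Teak, Holly, Willow — every station.
Total annual cost: 13 + 9 + 7 = 29.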